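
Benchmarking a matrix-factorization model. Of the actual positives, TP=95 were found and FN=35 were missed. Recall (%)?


Recall = TP/(TP+FN)
= 95/(95+35)
= 95/130 = 73.08%

73.08%


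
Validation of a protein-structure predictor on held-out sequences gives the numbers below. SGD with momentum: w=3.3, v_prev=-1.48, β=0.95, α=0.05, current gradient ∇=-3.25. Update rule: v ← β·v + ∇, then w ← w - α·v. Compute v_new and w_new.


v_new = 0.95·-1.48 - 3.25 = -1.406 - 3.25 = -4.656
w_new = 3.3 - 0.05·-4.656 = 3.3 + 0.2328 = 3.5328

v_new=-4.656, w_new=3.5328


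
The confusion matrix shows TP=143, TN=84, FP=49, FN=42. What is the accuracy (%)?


Accuracy = (TP+TN)/(TP+TN+FP+FN)
= (143+84)/(318)
= 227/318 = 71.38%

71.38%


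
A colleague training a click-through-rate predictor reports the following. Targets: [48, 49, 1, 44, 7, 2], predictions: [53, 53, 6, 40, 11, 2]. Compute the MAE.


Absolute errors: |48-53|=5, |49-53|=4, |1-6|=5, |44-40|=4, |7-11|=4, |2-2|=0
Sum = 22
MAE = 22/6 = 11/3

11/3


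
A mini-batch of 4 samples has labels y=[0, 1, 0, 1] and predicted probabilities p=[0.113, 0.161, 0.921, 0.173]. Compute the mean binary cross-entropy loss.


L[0] = -ln(1-0.113) = -ln(0.887) = 0.1199
L[1] = -ln(0.161) = 1.8264
L[2] = -ln(1-0.921) = -ln(0.079) = 2.5383
L[3] = -ln(0.173) = 1.7545
mean = (0.1199 + 1.8264 + 2.5383 + 1.7545)/4 = 1.5598

1.5598


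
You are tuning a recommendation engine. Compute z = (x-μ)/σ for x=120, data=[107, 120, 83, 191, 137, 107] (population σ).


μ = 124.1667, σ = 33.9922
z = (120 - 124.1667)/33.9922 = -0.1226

-0.1226


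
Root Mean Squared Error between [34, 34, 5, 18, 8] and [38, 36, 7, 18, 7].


MSE = 25/5 = 5
RMSE = √(25/5) = 2.2361

2.2361


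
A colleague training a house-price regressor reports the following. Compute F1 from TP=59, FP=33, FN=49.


Precision = 59/92 = 0.6413
Recall = 59/108 = 0.5463
F1 = 2·P·R/(P+R) = 2·TP/(2·TP+FP+FN) = 118/(118+33+49) = 118/200 = 0.59

0.59


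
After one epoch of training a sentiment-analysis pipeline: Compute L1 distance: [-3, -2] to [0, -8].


d = |-3-0| + |-2+ 8|
  = 3 + 6
  = 9

9


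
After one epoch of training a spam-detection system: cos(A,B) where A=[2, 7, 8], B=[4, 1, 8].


A·B = 2·4 + 7·1 + 8·8 = 79
‖A‖ = √117 = 10.8167, ‖B‖ = √81 = 9
cos = 79/(√117·√81) = 79/√9477 = 0.8115

0.8115


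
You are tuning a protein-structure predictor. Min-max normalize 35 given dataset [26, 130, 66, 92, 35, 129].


min=26, max=130
(35-26)/(130-26) = 9/104 = 0.0865

0.0865


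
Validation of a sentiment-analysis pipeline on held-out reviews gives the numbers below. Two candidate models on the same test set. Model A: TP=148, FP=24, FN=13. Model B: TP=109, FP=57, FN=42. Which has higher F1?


Model A: P=148/172=0.8605, R=148/161=0.9193, F1=2PR/(P+R)=2TP/(2TP+FP+FN)=296/333=0.8889
Model B: P=109/166=0.6566, R=109/151=0.7219, F1=2PR/(P+R)=2TP/(2TP+FP+FN)=218/317=0.6877
0.8889 > 0.6877 → Model A

Model A


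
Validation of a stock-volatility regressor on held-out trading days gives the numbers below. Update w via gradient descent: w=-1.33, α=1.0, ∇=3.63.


w_new = w - α·∇
= -1.33 - 1.0·3.63
= -1.33 - 3.63
= -4.96

-4.96


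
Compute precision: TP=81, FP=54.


Precision = TP/(TP+FP)
= 81/(81+54)
= 81/135 = 60.0%

60.0%


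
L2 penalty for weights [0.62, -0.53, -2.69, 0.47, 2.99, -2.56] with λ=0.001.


‖w‖₂² = (0.62)² + (-0.53)² + (-2.69)² + (0.47)² + (2.99)² + (-2.56)²
     = 0.3844 + 0.2809 + 7.2361 + 0.2209 + 8.9401 + 6.5536
     = 23.616
λ·‖w‖₂² = 0.001·23.616 = 0.023616

0.023616


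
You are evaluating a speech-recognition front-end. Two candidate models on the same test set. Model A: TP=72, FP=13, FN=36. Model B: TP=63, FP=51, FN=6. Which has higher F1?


Model A: P=72/85=0.8471, R=72/108=0.6667, F1=2PR/(P+R)=2TP/(2TP+FP+FN)=144/193=0.7461
Model B: P=63/114=0.5526, R=63/69=0.913, F1=2PR/(P+R)=2TP/(2TP+FP+FN)=126/183=0.6885
0.7461 > 0.6885 → Model A

Model A


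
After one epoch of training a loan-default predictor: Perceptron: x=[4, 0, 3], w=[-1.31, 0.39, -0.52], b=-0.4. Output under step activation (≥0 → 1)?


z = (4)·(-1.31) + (0)·(0.39) + (3)·(-0.52) - 0.4
  = -7.2
step(z) = 0 (z<0)

0


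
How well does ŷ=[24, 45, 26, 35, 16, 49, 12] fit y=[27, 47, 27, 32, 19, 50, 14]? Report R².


ȳ = 30.8571
SS_res = Σ(y-ŷ)² = 37
SS_tot = Σ(y-ȳ)² = 1082.86
R² = 1 - SS_res/SS_tot = 1 - 0.0342 = 0.9658

0.9658


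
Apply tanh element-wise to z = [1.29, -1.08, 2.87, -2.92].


tanh(1.29) = 0.8591
tanh(-1.08) = -0.7932
tanh(2.87) = 0.9936
tanh(-2.92) = -0.9942
result = [0.8591, -0.7932, 0.9936, -0.9942]

[0.8591, -0.7932, 0.9936, -0.9942]


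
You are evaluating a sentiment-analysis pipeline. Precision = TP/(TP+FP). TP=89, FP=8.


Precision = TP/(TP+FP)
= 89/(89+8)
= 89/97 = 91.75%

91.75%


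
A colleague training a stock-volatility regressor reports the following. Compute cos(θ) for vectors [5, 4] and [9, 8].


A·B = 5·9 + 4·8 = 77
‖A‖ = √41 = 6.4031, ‖B‖ = √145 = 12.0416
cos = 77/(√41·√145) = 77/√5945 = 0.9987

0.9987


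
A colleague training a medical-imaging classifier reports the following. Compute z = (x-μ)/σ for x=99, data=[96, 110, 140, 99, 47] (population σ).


μ = 98.4, σ = 30.044
z = (99 - 98.4)/30.044 = 0.02

0.02


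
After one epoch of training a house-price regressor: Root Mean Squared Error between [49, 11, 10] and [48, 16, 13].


MSE = 35/3 = 11.6667
RMSE = √(35/3) = 3.4157

3.4157


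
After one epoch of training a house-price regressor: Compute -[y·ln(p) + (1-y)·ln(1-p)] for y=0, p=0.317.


BCE = -[y·ln(p) + (1-y)·ln(1-p)]
= -0 - 1·ln(1-0.317)
= -ln(0.683) = 0.3813

0.3813


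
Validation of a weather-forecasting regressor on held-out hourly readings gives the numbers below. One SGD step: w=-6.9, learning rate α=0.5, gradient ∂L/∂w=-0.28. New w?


w_new = w - α·∇
= -6.9 - 0.5·-0.28
= -6.9 + 0.14
= -6.76

-6.76


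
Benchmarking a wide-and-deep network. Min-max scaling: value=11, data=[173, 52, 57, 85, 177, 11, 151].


min=11, max=177
(11-11)/(177-11) = 0/166 = 0.0

0.0


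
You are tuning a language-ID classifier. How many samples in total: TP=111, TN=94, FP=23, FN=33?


Total = TP + TN + FP + FN
= 111 + 94 + 23 + 33
= 261
(Predicted positive: 134, predicted negative: 127)

261


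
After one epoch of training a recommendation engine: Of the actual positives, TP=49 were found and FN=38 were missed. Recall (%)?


Recall = TP/(TP+FN)
= 49/(49+38)
= 49/87 = 56.32%

56.32%


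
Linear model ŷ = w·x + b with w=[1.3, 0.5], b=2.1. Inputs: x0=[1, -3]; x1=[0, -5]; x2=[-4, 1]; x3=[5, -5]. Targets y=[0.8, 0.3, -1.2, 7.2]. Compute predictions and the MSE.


ŷ0 = (1.3)·(1) + (0.5)·(-3) + 2.1 = 1.9
ŷ1 = (1.3)·(0) + (0.5)·(-5) + 2.1 = -0.4
ŷ2 = (1.3)·(-4) + (0.5)·(1) + 2.1 = -2.6
ŷ3 = (1.3)·(5) + (0.5)·(-5) + 2.1 = 6.1
errors² = [1.21, 0.49, 1.96, 1.21]
MSE = 4.8700/4 = 1.2175

1.2175


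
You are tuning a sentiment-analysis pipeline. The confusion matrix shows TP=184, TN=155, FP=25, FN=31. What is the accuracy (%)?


Accuracy = (TP+TN)/(TP+TN+FP+FN)
= (184+155)/(395)
= 339/395 = 85.82%

85.82%


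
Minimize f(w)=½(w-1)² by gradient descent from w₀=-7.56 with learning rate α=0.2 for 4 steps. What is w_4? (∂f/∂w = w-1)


step 1: grad = -7.56-1 = -8.56; w = -7.56 - 0.2·(-8.56) = -5.848
step 2: grad = -5.848-1 = -6.848; w = -5.848 - 0.2·(-6.848) = -4.4784
step 3: grad = -4.4784-1 = -5.4784; w = -4.4784 - 0.2·(-5.4784) = -3.38272
step 4: grad = -3.38272-1 = -4.38272; w = -3.38272 - 0.2·(-4.38272) = -2.506176

-2.506176


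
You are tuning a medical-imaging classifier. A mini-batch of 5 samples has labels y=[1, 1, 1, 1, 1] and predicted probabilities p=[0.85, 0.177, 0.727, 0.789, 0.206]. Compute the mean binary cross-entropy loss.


L[0] = -ln(0.85) = 0.1625
L[1] = -ln(0.177) = 1.7316
L[2] = -ln(0.727) = 0.3188
L[3] = -ln(0.789) = 0.237
L[4] = -ln(0.206) = 1.5799
mean = (0.1625 + 1.7316 + 0.3188 + 0.237 + 1.5799)/5 = 0.806

0.806


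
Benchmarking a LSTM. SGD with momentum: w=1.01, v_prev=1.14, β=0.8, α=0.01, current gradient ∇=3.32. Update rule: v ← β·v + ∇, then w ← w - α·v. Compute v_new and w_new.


v_new = 0.8·1.14 + 3.32 = 0.912 + 3.32 = 4.232
w_new = 1.01 - 0.01·4.232 = 1.01 - 0.04232 = 0.96768

v_new=4.232, w_new=0.96768


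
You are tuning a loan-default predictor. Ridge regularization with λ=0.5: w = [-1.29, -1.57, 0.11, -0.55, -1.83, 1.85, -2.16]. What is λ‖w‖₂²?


‖w‖₂² = (-1.29)² + (-1.57)² + (0.11)² + (-0.55)² + (-1.83)² + (1.85)² + (-2.16)²
     = 1.6641 + 2.4649 + 0.0121 + 0.3025 + 3.3489 + 3.4225 + 4.6656
     = 15.8806
λ·‖w‖₂² = 0.5·15.8806 = 7.9403

7.9403


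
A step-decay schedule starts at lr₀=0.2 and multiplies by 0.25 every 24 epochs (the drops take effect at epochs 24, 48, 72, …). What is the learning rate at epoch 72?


n_drops = ⌊72/24⌋ = 3
lr = 0.2·0.25^3 = 0.2·0.015625 = 0.003125

0.003125


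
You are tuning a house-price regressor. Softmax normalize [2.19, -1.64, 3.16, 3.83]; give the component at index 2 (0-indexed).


Exponentials: e^2.19=8.9352, e^-1.64=0.194, e^3.16=23.5706, e^3.83=46.0625
Sum = 78.7623
Softmax = [0.1134, 0.0025, 0.2993, 0.5848]
p[2] = 23.5706/78.7623 = 0.2993

0.2993


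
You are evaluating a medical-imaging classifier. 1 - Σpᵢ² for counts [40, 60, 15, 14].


Probabilities: [40/129, 60/129, 15/129, 14/129] ≈ [0.3101, 0.4651, 0.1163, 0.1085]
Σpᵢ² = (1600 + 3600 + 225 + 196)/129² = 5621/16641
Gini = 1 - Σpᵢ² = 1 - 5621/16641 = 0.6622

0.6622


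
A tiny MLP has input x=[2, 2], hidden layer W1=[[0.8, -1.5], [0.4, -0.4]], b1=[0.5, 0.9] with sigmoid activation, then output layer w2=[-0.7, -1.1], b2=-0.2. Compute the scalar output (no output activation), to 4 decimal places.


z1[0] = (0.8)·(2) + (-1.5)·(2) + 0.5 = -0.9
z1[1] = (0.4)·(2) + (-0.4)·(2) + 0.9 = 0.9
h = sigmoid(z1) = [0.2891, 0.7109]
output = (-0.7)·(0.2891) + (-1.1)·(0.7109) - 0.2 = -1.1844

-1.1844


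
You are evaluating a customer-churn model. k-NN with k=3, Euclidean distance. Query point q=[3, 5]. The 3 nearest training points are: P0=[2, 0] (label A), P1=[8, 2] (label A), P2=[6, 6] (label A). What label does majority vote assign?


d(q,P0) = 5.099  (label A)
d(q,P1) = 5.831  (label A)
d(q,P2) = 3.1623  (label A)
Votes: A=3, B=0
Majority → A

A


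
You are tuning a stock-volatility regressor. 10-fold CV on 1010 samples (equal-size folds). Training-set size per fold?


Fold size = 1010/10 = 101
Training per fold = 1010 - 101 = 909

909


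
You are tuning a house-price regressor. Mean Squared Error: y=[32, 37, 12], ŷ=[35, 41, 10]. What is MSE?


Squared errors: (32-35)²=9, (37-41)²=16, (12-10)²=4
Sum = 29
MSE = 29/3 = 29/3

29/3


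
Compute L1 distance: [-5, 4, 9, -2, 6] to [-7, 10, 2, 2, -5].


d = |-5+ 7| + |4-10| + |9-2| + |-2-2| + |6+ 5|
  = 2 + 6 + 7 + 4 + 11
  = 30

30


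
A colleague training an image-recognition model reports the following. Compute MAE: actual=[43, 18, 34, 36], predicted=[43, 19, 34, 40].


Absolute errors: |43-43|=0, |18-19|=1, |34-34|=0, |36-40|=4
Sum = 5
MAE = 5/4 = 5/4

5/4


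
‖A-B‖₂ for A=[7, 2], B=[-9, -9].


d = √((7+ 9)² + (2+ 9)²)
  = √(256 + 121)
  = √377 = 19.4165

19.4165


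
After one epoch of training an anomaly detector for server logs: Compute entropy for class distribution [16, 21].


Probabilities: [16/37, 21/37] ≈ [0.4324, 0.5676]
H = -((16/37)·log₂(16/37) + (21/37)·log₂(21/37))
  = 0.9868 bits

0.9868 bits


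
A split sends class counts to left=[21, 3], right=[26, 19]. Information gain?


Parent = [47, 22], H_parent = 0.9031
H_left = 0.5436 (n=24), H_right = 0.9825 (n=45)
H_children = (24/69)·0.5436 + (45/69)·0.9825 = 0.8298
IG = 0.9031 - 0.8298 = 0.0733

0.0733


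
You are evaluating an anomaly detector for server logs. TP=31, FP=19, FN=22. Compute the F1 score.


Precision = 31/50 = 0.62
Recall = 31/53 = 0.5849
F1 = 2·P·R/(P+R) = 2·TP/(2·TP+FP+FN) = 62/(62+19+22) = 62/103 = 0.6019

0.6019


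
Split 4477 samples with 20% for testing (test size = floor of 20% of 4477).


Test = ⌊4477·20/100⌋ = 895
Train = 4477 - 895 = 3582

Train: 3582, Test: 895


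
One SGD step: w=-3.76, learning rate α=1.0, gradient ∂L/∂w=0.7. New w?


w_new = w - α·∇
= -3.76 - 1.0·0.7
= -3.76 - 0.7
= -4.46

-4.46


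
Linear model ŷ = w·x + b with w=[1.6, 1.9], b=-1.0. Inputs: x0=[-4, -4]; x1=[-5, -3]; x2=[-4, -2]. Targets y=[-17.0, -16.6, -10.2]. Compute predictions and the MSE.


ŷ0 = (1.6)·(-4) + (1.9)·(-4) - 1.0 = -15.0
ŷ1 = (1.6)·(-5) + (1.9)·(-3) - 1.0 = -14.7
ŷ2 = (1.6)·(-4) + (1.9)·(-2) - 1.0 = -11.2
errors² = [4.0, 3.61, 1.0]
MSE = 8.6100/3 = 2.87

2.87


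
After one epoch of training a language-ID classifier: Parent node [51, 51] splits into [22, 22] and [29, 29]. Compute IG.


Parent = [51, 51], H_parent = 1
H_left = 1 (n=44), H_right = 1 (n=58)
H_children = (44/102)·1 + (58/102)·1 = 1
IG = 1 - 1 = 0.0

0.0


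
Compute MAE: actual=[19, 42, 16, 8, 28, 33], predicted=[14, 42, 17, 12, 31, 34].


Absolute errors: |19-14|=5, |42-42|=0, |16-17|=1, |8-12|=4, |28-31|=3, |33-34|=1
Sum = 14
MAE = 14/6 = 7/3

7/3


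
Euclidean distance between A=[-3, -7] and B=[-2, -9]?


d = √((-3+ 2)² + (-7+ 9)²)
  = √(1 + 4)
  = √5 = 2.2361

2.2361


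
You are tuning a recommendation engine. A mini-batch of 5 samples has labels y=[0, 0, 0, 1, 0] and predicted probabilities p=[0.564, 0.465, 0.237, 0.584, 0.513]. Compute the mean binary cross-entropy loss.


L[0] = -ln(1-0.564) = -ln(0.436) = 0.8301
L[1] = -ln(1-0.465) = -ln(0.535) = 0.6255
L[2] = -ln(1-0.237) = -ln(0.763) = 0.2705
L[3] = -ln(0.584) = 0.5379
L[4] = -ln(1-0.513) = -ln(0.487) = 0.7195
mean = (0.8301 + 0.6255 + 0.2705 + 0.5379 + 0.7195)/5 = 0.5967

0.5967


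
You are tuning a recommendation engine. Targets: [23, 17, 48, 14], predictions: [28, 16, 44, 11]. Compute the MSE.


Squared errors: (23-28)²=25, (17-16)²=1, (48-44)²=16, (14-11)²=9
Sum = 51
MSE = 51/4 = 51/4

51/4


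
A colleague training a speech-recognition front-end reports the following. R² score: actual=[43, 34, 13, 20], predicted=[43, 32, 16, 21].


ȳ = 27.5
SS_res = Σ(y-ŷ)² = 14
SS_tot = Σ(y-ȳ)² = 549
R² = 1 - SS_res/SS_tot = 1 - 0.0255 = 0.9745

0.9745


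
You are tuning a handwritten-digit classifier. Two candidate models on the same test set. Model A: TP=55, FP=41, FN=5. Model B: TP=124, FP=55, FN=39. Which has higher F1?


Model A: P=55/96=0.5729, R=55/60=0.9167, F1=2PR/(P+R)=2TP/(2TP+FP+FN)=110/156=0.7051
Model B: P=124/179=0.6927, R=124/163=0.7607, F1=2PR/(P+R)=2TP/(2TP+FP+FN)=248/342=0.7251
0.7051 < 0.7251 → Model B

Model B


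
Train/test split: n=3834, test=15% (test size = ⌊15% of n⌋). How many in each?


Test = ⌊3834·15/100⌋ = 575
Train = 3834 - 575 = 3259

Train: 3259, Test: 575


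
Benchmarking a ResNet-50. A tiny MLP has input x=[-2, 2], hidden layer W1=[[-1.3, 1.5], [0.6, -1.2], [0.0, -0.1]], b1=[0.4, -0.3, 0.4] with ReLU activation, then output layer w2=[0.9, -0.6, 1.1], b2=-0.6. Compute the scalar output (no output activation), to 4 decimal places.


z1[0] = (-1.3)·(-2) + (1.5)·(2) + 0.4 = 6.0
z1[1] = (0.6)·(-2) + (-1.2)·(2) - 0.3 = -3.9
z1[2] = (0.0)·(-2) + (-0.1)·(2) + 0.4 = 0.2
h = ReLU(z1) = [6.0, 0.0, 0.2]
output = (0.9)·(6.0) + (-0.6)·(0.0) + (1.1)·(0.2) - 0.6 = 5.02

5.02


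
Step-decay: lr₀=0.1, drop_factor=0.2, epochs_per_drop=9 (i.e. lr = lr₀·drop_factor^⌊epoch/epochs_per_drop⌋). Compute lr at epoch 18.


n_drops = ⌊18/9⌋ = 2
lr = 0.1·0.2^2 = 0.1·0.04 = 0.004

0.004


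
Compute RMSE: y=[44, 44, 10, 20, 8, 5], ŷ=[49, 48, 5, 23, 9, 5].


MSE = 76/6 = 12.6667
RMSE = √(76/6) = 3.559

3.559


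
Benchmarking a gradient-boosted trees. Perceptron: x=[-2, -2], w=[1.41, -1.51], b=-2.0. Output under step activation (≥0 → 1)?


z = (-2)·(1.41) + (-2)·(-1.51) - 2.0
  = -1.8
step(z) = 0 (z<0)

0


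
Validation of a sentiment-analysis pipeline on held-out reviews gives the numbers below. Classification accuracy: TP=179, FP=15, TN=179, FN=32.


Accuracy = (TP+TN)/(TP+TN+FP+FN)
= (179+179)/(405)
= 358/405 = 88.4%

88.4%


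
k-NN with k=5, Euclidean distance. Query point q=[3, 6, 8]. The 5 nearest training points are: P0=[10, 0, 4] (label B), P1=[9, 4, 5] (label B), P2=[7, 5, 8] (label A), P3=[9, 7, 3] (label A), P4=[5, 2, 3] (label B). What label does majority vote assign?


d(q,P0) = 10.0499  (label B)
d(q,P1) = 7.0  (label B)
d(q,P2) = 4.1231  (label A)
d(q,P3) = 7.874  (label A)
d(q,P4) = 6.7082  (label B)
Votes: A=2, B=3
Majority → B

B


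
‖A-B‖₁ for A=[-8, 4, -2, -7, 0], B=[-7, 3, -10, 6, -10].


d = |-8+ 7| + |4-3| + |-2+ 10| + |-7-6| + |0+ 10|
  = 1 + 1 + 8 + 13 + 10
  = 33

33


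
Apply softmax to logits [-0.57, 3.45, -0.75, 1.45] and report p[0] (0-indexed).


Exponentials: e^-0.57=0.5655, e^3.45=31.5004, e^-0.75=0.4724, e^1.45=4.2631
Sum = 36.8014
Softmax = [0.0154, 0.856, 0.0128, 0.1158]
p[0] = 0.5655/36.8014 = 0.0154

0.0154


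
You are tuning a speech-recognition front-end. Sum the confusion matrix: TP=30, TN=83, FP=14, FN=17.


Total = TP + TN + FP + FN
= 30 + 83 + 14 + 17
= 144
(Predicted positive: 44, predicted negative: 100)

144


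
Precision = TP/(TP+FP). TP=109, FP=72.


Precision = TP/(TP+FP)
= 109/(109+72)
= 109/181 = 60.22%

60.22%


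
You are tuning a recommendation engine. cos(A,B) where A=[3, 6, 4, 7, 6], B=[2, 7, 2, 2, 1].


A·B = 3·2 + 6·7 + 4·2 + 7·2 + 6·1 = 76
‖A‖ = √146 = 12.083, ‖B‖ = √62 = 7.874
cos = 76/(√146·√62) = 76/√9052 = 0.7988

0.7988


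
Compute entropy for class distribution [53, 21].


Probabilities: [53/74, 21/74] ≈ [0.7162, 0.2838]
H = -((53/74)·log₂(53/74) + (21/74)·log₂(21/74))
  = 0.8606 bits

0.8606 bits


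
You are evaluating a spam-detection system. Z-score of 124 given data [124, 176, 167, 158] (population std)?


μ = 156.25, σ = 19.6771
z = (124 - 156.25)/19.6771 = -1.639

-1.639


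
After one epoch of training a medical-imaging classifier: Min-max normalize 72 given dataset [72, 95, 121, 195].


min=72, max=195
(72-72)/(195-72) = 0/123 = 0.0

0.0


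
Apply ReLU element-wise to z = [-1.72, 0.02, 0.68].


ReLU(-1.72) = max(0, -1.72) = 0.0
ReLU(0.02) = max(0, 0.02) = 0.02
ReLU(0.68) = max(0, 0.68) = 0.68
result = [0.0, 0.02, 0.68]

[0.0, 0.02, 0.68]


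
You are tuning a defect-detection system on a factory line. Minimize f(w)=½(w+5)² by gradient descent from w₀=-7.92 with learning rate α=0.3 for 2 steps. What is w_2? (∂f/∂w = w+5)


step 1: grad = -7.92+5 = -2.92; w = -7.92 - 0.3·(-2.92) = -7.044
step 2: grad = -7.044+5 = -2.044; w = -7.044 - 0.3·(-2.044) = -6.4308

-6.4308


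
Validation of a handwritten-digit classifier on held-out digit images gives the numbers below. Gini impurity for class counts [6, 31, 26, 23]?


Probabilities: [6/86, 31/86, 26/86, 23/86] ≈ [0.0698, 0.3605, 0.3023, 0.2674]
Σpᵢ² = (36 + 961 + 676 + 529)/86² = 2202/7396
Gini = 1 - Σpᵢ² = 1 - 2202/7396 = 0.7023

0.7023


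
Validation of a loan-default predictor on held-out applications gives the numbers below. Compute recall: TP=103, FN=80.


Recall = TP/(TP+FN)
= 103/(103+80)
= 103/183 = 56.28%

56.28%


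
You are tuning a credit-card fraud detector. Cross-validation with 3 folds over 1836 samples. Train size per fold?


Fold size = 1836/3 = 612
Training per fold = 1836 - 612 = 1224

1224


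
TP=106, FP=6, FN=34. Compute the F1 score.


Precision = 106/112 = 0.9464
Recall = 106/140 = 0.7571
F1 = 2·P·R/(P+R) = 2·TP/(2·TP+FP+FN) = 212/(212+6+34) = 212/252 = 0.8413

0.8413


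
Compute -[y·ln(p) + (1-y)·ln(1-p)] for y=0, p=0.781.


BCE = -[y·ln(p) + (1-y)·ln(1-p)]
= -0 - 1·ln(1-0.781)
= -ln(0.219) = 1.5187

1.5187


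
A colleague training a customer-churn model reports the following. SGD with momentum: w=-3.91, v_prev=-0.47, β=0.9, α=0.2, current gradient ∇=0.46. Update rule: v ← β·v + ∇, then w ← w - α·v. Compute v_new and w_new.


v_new = 0.9·-0.47 + 0.46 = -0.423 + 0.46 = 0.037
w_new = -3.91 - 0.2·0.037 = -3.91 - 0.0074 = -3.9174

v_new=0.037, w_new=-3.9174


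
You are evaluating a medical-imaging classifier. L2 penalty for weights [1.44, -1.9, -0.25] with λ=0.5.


‖w‖₂² = (1.44)² + (-1.9)² + (-0.25)²
     = 2.0736 + 3.61 + 0.0625
     = 5.7461
λ·‖w‖₂² = 0.5·5.7461 = 2.87305

2.87305


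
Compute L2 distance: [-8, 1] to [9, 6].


d = √((-8-9)² + (1-6)²)
  = √(289 + 25)
  = √314 = 17.72

17.72


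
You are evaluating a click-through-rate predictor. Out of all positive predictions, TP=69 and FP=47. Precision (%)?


Precision = TP/(TP+FP)
= 69/(69+47)
= 69/116 = 59.48%

59.48%


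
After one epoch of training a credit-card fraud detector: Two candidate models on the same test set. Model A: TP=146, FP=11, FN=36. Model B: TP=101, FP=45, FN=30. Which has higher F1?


Model A: P=146/157=0.9299, R=146/182=0.8022, F1=2PR/(P+R)=2TP/(2TP+FP+FN)=292/339=0.8614
Model B: P=101/146=0.6918, R=101/131=0.771, F1=2PR/(P+R)=2TP/(2TP+FP+FN)=202/277=0.7292
0.8614 > 0.7292 → Model A

Model A


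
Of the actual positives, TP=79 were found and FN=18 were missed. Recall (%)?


Recall = TP/(TP+FN)
= 79/(79+18)
= 79/97 = 81.44%

81.44%


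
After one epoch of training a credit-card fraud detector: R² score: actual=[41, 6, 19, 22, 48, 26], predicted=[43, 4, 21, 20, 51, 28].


ȳ = 27
SS_res = Σ(y-ŷ)² = 29
SS_tot = Σ(y-ȳ)² = 1168
R² = 1 - SS_res/SS_tot = 1 - 0.0248 = 0.9752

0.9752


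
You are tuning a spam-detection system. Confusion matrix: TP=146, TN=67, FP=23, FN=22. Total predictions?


Total = TP + TN + FP + FN
= 146 + 67 + 23 + 22
= 258
(Predicted positive: 169, predicted negative: 89)

258


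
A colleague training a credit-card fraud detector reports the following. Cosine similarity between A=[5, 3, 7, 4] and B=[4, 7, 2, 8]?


A·B = 5·4 + 3·7 + 7·2 + 4·8 = 87
‖A‖ = √99 = 9.9499, ‖B‖ = √133 = 11.5326
cos = 87/(√99·√133) = 87/√13167 = 0.7582

0.7582


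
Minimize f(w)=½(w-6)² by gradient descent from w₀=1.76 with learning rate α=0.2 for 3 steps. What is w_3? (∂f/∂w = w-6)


step 1: grad = 1.76-6 = -4.24; w = 1.76 - 0.2·(-4.24) = 2.608
step 2: grad = 2.608-6 = -3.392; w = 2.608 - 0.2·(-3.392) = 3.2864
step 3: grad = 3.2864-6 = -2.7136; w = 3.2864 - 0.2·(-2.7136) = 3.82912

3.82912


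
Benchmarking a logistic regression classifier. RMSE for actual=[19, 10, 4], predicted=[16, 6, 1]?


MSE = 34/3 = 11.3333
RMSE = √(34/3) = 3.3665

3.3665


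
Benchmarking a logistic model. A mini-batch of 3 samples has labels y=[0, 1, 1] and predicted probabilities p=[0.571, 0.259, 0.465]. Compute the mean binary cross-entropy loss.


L[0] = -ln(1-0.571) = -ln(0.429) = 0.8463
L[1] = -ln(0.259) = 1.3509
L[2] = -ln(0.465) = 0.7657
mean = (0.8463 + 1.3509 + 0.7657)/3 = 0.9876

0.9876


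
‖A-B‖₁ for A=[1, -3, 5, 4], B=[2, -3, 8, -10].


d = |1-2| + |-3+ 3| + |5-8| + |4+ 10|
  = 1 + 0 + 3 + 14
  = 18

18


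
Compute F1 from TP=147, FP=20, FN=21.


Precision = 147/167 = 0.8802
Recall = 147/168 = 0.875
F1 = 2·P·R/(P+R) = 2·TP/(2·TP+FP+FN) = 294/(294+20+21) = 294/335 = 0.8776

0.8776


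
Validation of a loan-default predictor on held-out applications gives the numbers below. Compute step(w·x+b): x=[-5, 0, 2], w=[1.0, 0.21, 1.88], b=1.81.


z = (-5)·(1.0) + (0)·(0.21) + (2)·(1.88) + 1.81
  = 0.57
step(z) = 1 (z≥0)

1


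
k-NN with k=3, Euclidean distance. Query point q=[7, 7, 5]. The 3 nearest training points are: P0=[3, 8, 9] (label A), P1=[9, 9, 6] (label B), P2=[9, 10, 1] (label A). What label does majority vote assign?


d(q,P0) = 5.7446  (label A)
d(q,P1) = 3.0  (label B)
d(q,P2) = 5.3852  (label A)
Votes: A=2, B=1
Majority → A

A


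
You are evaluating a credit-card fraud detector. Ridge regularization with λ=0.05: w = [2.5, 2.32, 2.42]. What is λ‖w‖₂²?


‖w‖₂² = (2.5)² + (2.32)² + (2.42)²
     = 6.25 + 5.3824 + 5.8564
     = 17.4888
λ·‖w‖₂² = 0.05·17.4888 = 0.87444

0.87444


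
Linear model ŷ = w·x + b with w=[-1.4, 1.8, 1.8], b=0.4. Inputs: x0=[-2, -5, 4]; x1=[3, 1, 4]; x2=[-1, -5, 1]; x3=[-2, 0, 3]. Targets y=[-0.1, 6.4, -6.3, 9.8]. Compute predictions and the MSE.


ŷ0 = (-1.4)·(-2) + (1.8)·(-5) + (1.8)·(4) + 0.4 = 1.4
ŷ1 = (-1.4)·(3) + (1.8)·(1) + (1.8)·(4) + 0.4 = 5.2
ŷ2 = (-1.4)·(-1) + (1.8)·(-5) + (1.8)·(1) + 0.4 = -5.4
ŷ3 = (-1.4)·(-2) + (1.8)·(0) + (1.8)·(3) + 0.4 = 8.6
errors² = [2.25, 1.44, 0.81, 1.44]
MSE = 5.9400/4 = 1.485

1.485


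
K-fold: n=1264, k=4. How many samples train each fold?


Fold size = 1264/4 = 316
Training per fold = 1264 - 316 = 948

948


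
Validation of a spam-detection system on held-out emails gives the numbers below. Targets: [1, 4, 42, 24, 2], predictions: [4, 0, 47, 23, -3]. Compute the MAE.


Absolute errors: |1-4|=3, |4-0|=4, |42-47|=5, |24-23|=1, |2+ 3|=5
Sum = 18
MAE = 18/5 = 18/5

18/5


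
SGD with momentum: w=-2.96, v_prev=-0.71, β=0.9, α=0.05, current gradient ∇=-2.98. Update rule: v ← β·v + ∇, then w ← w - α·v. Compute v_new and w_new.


v_new = 0.9·-0.71 - 2.98 = -0.639 - 2.98 = -3.619
w_new = -2.96 - 0.05·-3.619 = -2.96 + 0.18095 = -2.77905

v_new=-3.619, w_new=-2.77905


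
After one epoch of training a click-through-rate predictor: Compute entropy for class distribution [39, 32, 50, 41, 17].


Probabilities: [39/179, 32/179, 50/179, 41/179, 17/179] ≈ [0.2179, 0.1788, 0.2793, 0.2291, 0.095]
H = -((39/179)·log₂(39/179) + (32/179)·log₂(32/179) + (50/179)·log₂(50/179) + (41/179)·log₂(41/179) + (17/179)·log₂(17/179))
  = 2.2466 bits

2.2466 bits


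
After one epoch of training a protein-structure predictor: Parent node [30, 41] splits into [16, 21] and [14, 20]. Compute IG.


Parent = [30, 41], H_parent = 0.9826
H_left = 0.9868 (n=37), H_right = 0.9774 (n=34)
H_children = (37/71)·0.9868 + (34/71)·0.9774 = 0.9823
IG = 0.9826 - 0.9823 = 0.0003

0.0003


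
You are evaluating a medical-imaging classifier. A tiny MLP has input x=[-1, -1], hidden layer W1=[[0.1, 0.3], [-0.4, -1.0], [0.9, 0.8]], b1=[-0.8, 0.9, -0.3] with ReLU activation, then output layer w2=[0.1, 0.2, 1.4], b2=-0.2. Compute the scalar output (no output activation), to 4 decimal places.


z1[0] = (0.1)·(-1) + (0.3)·(-1) - 0.8 = -1.2
z1[1] = (-0.4)·(-1) + (-1.0)·(-1) + 0.9 = 2.3
z1[2] = (0.9)·(-1) + (0.8)·(-1) - 0.3 = -2.0
h = ReLU(z1) = [0.0, 2.3, 0.0]
output = (0.1)·(0.0) + (0.2)·(2.3) + (1.4)·(0.0) - 0.2 = 0.26

0.26


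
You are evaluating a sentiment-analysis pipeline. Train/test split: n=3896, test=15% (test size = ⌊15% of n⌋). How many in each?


Test = ⌊3896·15/100⌋ = 584
Train = 3896 - 584 = 3312

Train: 3312, Test: 584


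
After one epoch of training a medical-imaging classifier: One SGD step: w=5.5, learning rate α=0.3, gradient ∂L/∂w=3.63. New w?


w_new = w - α·∇
= 5.5 - 0.3·3.63
= 5.5 - 1.089
= 4.411

4.411


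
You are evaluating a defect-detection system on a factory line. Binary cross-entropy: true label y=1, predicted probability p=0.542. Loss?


BCE = -[y·ln(p) + (1-y)·ln(1-p)]
= -1·ln(0.542) - 0
= -ln(0.542) = 0.6125

0.6125


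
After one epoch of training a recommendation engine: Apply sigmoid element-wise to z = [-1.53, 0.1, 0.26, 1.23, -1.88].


σ(-1.53) = 1/(1+e^1.53) = 0.178
σ(0.1) = 1/(1+e^-0.1) = 0.525
σ(0.26) = 1/(1+e^-0.26) = 0.5646
σ(1.23) = 1/(1+e^-1.23) = 0.7738
σ(-1.88) = 1/(1+e^1.88) = 0.1324
result = [0.178, 0.525, 0.5646, 0.7738, 0.1324]

[0.178, 0.525, 0.5646, 0.7738, 0.1324]


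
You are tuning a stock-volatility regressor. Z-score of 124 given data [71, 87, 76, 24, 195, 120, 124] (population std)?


μ = 99.5714, σ = 49.8021
z = (124 - 99.5714)/49.8021 = 0.4905

0.4905


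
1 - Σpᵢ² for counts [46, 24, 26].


Probabilities: [46/96, 24/96, 26/96] ≈ [0.4792, 0.25, 0.2708]
Σpᵢ² = (2116 + 576 + 676)/96² = 3368/9216
Gini = 1 - Σpᵢ² = 1 - 3368/9216 = 0.6345

0.6345


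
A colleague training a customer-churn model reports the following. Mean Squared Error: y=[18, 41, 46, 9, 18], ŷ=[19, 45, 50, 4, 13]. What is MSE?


Squared errors: (18-19)²=1, (41-45)²=16, (46-50)²=16, (9-4)²=25, (18-13)²=25
Sum = 83
MSE = 83/5 = 83/5

83/5


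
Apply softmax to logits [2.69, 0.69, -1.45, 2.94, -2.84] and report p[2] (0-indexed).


Exponentials: e^2.69=14.7317, e^0.69=1.9937, e^-1.45=0.2346, e^2.94=18.9158, e^-2.84=0.0584
Sum = 35.9342
Softmax = [0.41, 0.0555, 0.0065, 0.5264, 0.0016]
p[2] = 0.2346/35.9342 = 0.0065

0.0065


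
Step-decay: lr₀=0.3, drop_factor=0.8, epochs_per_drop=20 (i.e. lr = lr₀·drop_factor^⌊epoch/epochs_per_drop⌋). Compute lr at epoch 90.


n_drops = ⌊90/20⌋ = 4
lr = 0.3·0.8^4 = 0.3·0.4096 = 0.12288

0.12288


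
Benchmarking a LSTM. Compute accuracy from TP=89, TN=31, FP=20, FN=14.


Accuracy = (TP+TN)/(TP+TN+FP+FN)
= (89+31)/(154)
= 120/154 = 77.92%

77.92%


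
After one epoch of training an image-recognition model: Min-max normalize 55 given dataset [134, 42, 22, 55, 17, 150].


min=17, max=150
(55-17)/(150-17) = 38/133 = 0.2857

0.2857


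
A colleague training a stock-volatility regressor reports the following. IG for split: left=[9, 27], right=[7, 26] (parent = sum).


Parent = [16, 53], H_parent = 0.7813
H_left = 0.8113 (n=36), H_right = 0.7455 (n=33)
H_children = (36/69)·0.8113 + (33/69)·0.7455 = 0.7798
IG = 0.7813 - 0.7798 = 0.0015

0.0015


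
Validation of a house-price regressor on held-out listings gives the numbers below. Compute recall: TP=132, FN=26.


Recall = TP/(TP+FN)
= 132/(132+26)
= 132/158 = 83.54%

83.54%


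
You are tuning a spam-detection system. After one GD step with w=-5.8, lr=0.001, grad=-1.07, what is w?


w_new = w - α·∇
= -5.8 - 0.001·-1.07
= -5.8 + 0.00107
= -5.79893

-5.79893


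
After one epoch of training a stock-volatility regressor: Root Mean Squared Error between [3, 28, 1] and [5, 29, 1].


MSE = 5/3 = 1.6667
RMSE = √(5/3) = 1.291

1.291


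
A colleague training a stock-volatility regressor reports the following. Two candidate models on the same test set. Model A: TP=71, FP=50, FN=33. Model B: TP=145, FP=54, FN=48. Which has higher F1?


Model A: P=71/121=0.5868, R=71/104=0.6827, F1=2PR/(P+R)=2TP/(2TP+FP+FN)=142/225=0.6311
Model B: P=145/199=0.7286, R=145/193=0.7513, F1=2PR/(P+R)=2TP/(2TP+FP+FN)=290/392=0.7398
0.6311 < 0.7398 → Model B

Model B


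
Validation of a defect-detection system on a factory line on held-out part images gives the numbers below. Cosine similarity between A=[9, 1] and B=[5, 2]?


A·B = 9·5 + 1·2 = 47
‖A‖ = √82 = 9.0554, ‖B‖ = √29 = 5.3852
cos = 47/(√82·√29) = 47/√2378 = 0.9638

0.9638


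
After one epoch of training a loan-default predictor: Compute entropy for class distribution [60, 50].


Probabilities: [60/110, 50/110] ≈ [0.5455, 0.4545]
H = -((60/110)·log₂(60/110) + (50/110)·log₂(50/110))
  = 0.994 bits

0.994 bits


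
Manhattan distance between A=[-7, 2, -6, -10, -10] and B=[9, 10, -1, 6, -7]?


d = |-7-9| + |2-10| + |-6+ 1| + |-10-6| + |-10+ 7|
  = 16 + 8 + 5 + 16 + 3
  = 48

48


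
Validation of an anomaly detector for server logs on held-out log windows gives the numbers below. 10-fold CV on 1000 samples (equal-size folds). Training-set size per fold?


Fold size = 1000/10 = 100
Training per fold = 1000 - 100 = 900

900


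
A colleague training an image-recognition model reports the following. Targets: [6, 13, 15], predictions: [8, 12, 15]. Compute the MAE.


Absolute errors: |6-8|=2, |13-12|=1, |15-15|=0
Sum = 3
MAE = 3/3 = 1

1


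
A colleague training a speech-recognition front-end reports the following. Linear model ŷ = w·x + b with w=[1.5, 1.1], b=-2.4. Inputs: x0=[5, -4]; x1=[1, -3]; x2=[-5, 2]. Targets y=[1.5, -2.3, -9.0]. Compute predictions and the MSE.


ŷ0 = (1.5)·(5) + (1.1)·(-4) - 2.4 = 0.7
ŷ1 = (1.5)·(1) + (1.1)·(-3) - 2.4 = -4.2
ŷ2 = (1.5)·(-5) + (1.1)·(2) - 2.4 = -7.7
errors² = [0.64, 3.61, 1.69]
MSE = 5.9400/3 = 1.98

1.98


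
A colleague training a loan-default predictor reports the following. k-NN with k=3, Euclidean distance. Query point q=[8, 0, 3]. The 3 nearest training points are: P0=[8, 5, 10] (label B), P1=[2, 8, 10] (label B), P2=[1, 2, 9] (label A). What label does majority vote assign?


d(q,P0) = 8.6023  (label B)
d(q,P1) = 12.2066  (label B)
d(q,P2) = 9.434  (label A)
Votes: A=1, B=2
Majority → B

B


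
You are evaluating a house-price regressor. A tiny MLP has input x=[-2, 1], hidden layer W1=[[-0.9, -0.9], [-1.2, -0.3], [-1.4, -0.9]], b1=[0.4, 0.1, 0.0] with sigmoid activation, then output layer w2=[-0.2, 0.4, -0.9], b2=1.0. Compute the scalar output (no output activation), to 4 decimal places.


z1[0] = (-0.9)·(-2) + (-0.9)·(1) + 0.4 = 1.3
z1[1] = (-1.2)·(-2) + (-0.3)·(1) + 0.1 = 2.2
z1[2] = (-1.4)·(-2) + (-0.9)·(1) + 0.0 = 1.9
h = sigmoid(z1) = [0.7858, 0.9002, 0.8699]
output = (-0.2)·(0.7858) + (0.4)·(0.9002) + (-0.9)·(0.8699) + 1.0 = 0.42

0.42


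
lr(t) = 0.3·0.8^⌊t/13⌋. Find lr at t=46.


n_drops = ⌊46/13⌋ = 3
lr = 0.3·0.8^3 = 0.3·0.512 = 0.1536

0.1536


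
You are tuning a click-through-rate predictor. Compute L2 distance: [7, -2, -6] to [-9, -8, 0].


d = √((7+ 9)² + (-2+ 8)² + (-6-0)²)
  = √(256 + 36 + 36)
  = √328 = 18.1108

18.1108


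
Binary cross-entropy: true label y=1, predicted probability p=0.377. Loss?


BCE = -[y·ln(p) + (1-y)·ln(1-p)]
= -1·ln(0.377) - 0
= -ln(0.377) = 0.9755

0.9755


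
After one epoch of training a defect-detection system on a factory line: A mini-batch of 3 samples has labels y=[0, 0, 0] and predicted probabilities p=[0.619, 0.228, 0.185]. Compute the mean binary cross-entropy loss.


L[0] = -ln(1-0.619) = -ln(0.381) = 0.965
L[1] = -ln(1-0.228) = -ln(0.772) = 0.2588
L[2] = -ln(1-0.185) = -ln(0.815) = 0.2046
mean = (0.965 + 0.2588 + 0.2046)/3 = 0.4761

0.4761


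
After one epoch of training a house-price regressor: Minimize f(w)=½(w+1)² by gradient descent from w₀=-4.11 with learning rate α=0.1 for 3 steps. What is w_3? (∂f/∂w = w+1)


step 1: grad = -4.11+1 = -3.11; w = -4.11 - 0.1·(-3.11) = -3.799
step 2: grad = -3.799+1 = -2.799; w = -3.799 - 0.1·(-2.799) = -3.5191
step 3: grad = -3.5191+1 = -2.5191; w = -3.5191 - 0.1·(-2.5191) = -3.26719

-3.26719


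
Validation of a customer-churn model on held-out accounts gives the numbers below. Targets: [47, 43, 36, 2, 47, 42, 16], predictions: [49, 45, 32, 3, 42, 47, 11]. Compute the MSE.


Squared errors: (47-49)²=4, (43-45)²=4, (36-32)²=16, (2-3)²=1, (47-42)²=25, (42-47)²=25, (16-11)²=25
Sum = 100
MSE = 100/7 = 100/7

100/7


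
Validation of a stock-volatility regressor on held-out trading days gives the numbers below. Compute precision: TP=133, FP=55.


Precision = TP/(TP+FP)
= 133/(133+55)
= 133/188 = 70.74%

70.74%


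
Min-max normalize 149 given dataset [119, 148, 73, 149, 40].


min=40, max=149
(149-40)/(149-40) = 109/109 = 1.0

1.0


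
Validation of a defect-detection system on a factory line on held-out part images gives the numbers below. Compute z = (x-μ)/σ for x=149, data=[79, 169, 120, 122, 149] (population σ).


μ = 127.8, σ = 30.4066
z = (149 - 127.8)/30.4066 = 0.6972

0.6972


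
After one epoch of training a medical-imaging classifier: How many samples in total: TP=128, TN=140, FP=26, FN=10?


Total = TP + TN + FP + FN
= 128 + 140 + 26 + 10
= 304
(Predicted positive: 154, predicted negative: 150)

304


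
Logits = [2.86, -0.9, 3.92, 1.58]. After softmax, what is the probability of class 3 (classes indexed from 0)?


Exponentials: e^2.86=17.4615, e^-0.9=0.4066, e^3.92=50.4004, e^1.58=4.855
Sum = 73.1235
Softmax = [0.2388, 0.0056, 0.6893, 0.0664]
p[3] = 4.855/73.1235 = 0.0664

0.0664


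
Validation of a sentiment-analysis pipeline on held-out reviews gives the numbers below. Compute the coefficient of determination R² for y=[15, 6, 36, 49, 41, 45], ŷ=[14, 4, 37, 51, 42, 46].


ȳ = 32
SS_res = Σ(y-ŷ)² = 12
SS_tot = Σ(y-ȳ)² = 1520
R² = 1 - SS_res/SS_tot = 1 - 0.0079 = 0.9921

0.9921


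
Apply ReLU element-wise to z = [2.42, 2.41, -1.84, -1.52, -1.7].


ReLU(2.42) = max(0, 2.42) = 2.42
ReLU(2.41) = max(0, 2.41) = 2.41
ReLU(-1.84) = max(0, -1.84) = 0.0
ReLU(-1.52) = max(0, -1.52) = 0.0
ReLU(-1.7) = max(0, -1.7) = 0.0
result = [2.42, 2.41, 0.0, 0.0, 0.0]

[2.42, 2.41, 0.0, 0.0, 0.0]


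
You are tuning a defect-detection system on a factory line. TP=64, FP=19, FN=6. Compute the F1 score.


Precision = 64/83 = 0.7711
Recall = 64/70 = 0.9143
F1 = 2·P·R/(P+R) = 2·TP/(2·TP+FP+FN) = 128/(128+19+6) = 128/153 = 0.8366

0.8366


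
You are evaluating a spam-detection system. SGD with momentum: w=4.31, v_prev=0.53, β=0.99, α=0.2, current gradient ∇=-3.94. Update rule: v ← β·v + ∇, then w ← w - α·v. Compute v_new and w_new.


v_new = 0.99·0.53 - 3.94 = 0.5247 - 3.94 = -3.4153
w_new = 4.31 - 0.2·-3.4153 = 4.31 + 0.68306 = 4.99306

v_new=-3.4153, w_new=4.99306


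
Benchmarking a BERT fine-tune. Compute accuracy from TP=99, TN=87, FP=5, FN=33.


Accuracy = (TP+TN)/(TP+TN+FP+FN)
= (99+87)/(224)
= 186/224 = 83.04%

83.04%


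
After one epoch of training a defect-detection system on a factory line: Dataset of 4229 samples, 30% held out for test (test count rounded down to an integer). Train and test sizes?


Test = ⌊4229·30/100⌋ = 1268
Train = 4229 - 1268 = 2961

Train: 2961, Test: 1268


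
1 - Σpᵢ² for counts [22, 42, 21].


Probabilities: [22/85, 42/85, 21/85] ≈ [0.2588, 0.4941, 0.2471]
Σpᵢ² = (484 + 1764 + 441)/85² = 2689/7225
Gini = 1 - Σpᵢ² = 1 - 2689/7225 = 0.6278

0.6278


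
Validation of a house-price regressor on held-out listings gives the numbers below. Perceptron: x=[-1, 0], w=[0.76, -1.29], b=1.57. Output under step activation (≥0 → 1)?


z = (-1)·(0.76) + (0)·(-1.29) + 1.57
  = 0.81
step(z) = 1 (z≥0)

1


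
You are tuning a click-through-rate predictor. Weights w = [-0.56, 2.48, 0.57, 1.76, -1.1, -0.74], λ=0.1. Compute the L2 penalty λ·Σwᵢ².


‖w‖₂² = (-0.56)² + (2.48)² + (0.57)² + (1.76)² + (-1.1)² + (-0.74)²
     = 0.3136 + 6.1504 + 0.3249 + 3.0976 + 1.21 + 0.5476
     = 11.6441
λ·‖w‖₂² = 0.1·11.6441 = 1.16441

1.16441


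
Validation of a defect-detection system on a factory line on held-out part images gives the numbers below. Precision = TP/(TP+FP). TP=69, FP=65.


Precision = TP/(TP+FP)
= 69/(69+65)
= 69/134 = 51.49%

51.49%


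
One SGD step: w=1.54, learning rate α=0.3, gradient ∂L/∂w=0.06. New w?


w_new = w - α·∇
= 1.54 - 0.3·0.06
= 1.54 - 0.018
= 1.522

1.522


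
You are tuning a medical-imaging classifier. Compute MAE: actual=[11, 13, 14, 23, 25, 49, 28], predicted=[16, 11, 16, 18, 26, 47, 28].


Absolute errors: |11-16|=5, |13-11|=2, |14-16|=2, |23-18|=5, |25-26|=1, |49-47|=2, |28-28|=0
Sum = 17
MAE = 17/7 = 17/7

17/7


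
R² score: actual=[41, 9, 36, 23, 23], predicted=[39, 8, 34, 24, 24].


ȳ = 26.4
SS_res = Σ(y-ŷ)² = 11
SS_tot = Σ(y-ȳ)² = 631.2
R² = 1 - SS_res/SS_tot = 1 - 0.0174 = 0.9826

0.9826


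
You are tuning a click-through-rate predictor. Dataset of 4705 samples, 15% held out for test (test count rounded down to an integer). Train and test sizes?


Test = ⌊4705·15/100⌋ = 705
Train = 4705 - 705 = 4000

Train: 4000, Test: 705
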